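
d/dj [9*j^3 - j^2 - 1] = j*(27*j - 2)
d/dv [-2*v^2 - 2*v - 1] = -4*v - 2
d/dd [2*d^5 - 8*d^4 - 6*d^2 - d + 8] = 10*d^4 - 32*d^3 - 12*d - 1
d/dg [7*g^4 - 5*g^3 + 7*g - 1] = 28*g^3 - 15*g^2 + 7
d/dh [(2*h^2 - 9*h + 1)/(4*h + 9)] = (8*h^2 + 36*h - 85)/(16*h^2 + 72*h + 81)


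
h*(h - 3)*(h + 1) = h^3 - 2*h^2 - 3*h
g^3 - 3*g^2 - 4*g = g*(g - 4)*(g + 1)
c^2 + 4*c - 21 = (c - 3)*(c + 7)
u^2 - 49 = (u - 7)*(u + 7)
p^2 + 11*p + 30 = (p + 5)*(p + 6)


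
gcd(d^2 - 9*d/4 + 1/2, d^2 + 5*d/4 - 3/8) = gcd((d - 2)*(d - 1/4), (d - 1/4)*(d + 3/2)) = d - 1/4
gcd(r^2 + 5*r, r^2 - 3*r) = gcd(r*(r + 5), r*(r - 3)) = r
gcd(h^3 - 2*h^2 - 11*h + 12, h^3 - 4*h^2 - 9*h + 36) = h^2 - h - 12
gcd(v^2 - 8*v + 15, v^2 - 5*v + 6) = v - 3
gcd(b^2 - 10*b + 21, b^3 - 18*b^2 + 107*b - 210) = b - 7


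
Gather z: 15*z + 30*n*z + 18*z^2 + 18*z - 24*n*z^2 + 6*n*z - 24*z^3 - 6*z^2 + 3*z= -24*z^3 + z^2*(12 - 24*n) + z*(36*n + 36)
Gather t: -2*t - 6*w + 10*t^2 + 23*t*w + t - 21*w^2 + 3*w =10*t^2 + t*(23*w - 1) - 21*w^2 - 3*w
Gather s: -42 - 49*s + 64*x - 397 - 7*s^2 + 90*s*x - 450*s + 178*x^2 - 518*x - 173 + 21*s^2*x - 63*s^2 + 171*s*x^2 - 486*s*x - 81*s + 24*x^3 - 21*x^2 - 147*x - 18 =s^2*(21*x - 70) + s*(171*x^2 - 396*x - 580) + 24*x^3 + 157*x^2 - 601*x - 630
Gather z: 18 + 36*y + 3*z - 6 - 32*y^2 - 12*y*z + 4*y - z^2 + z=-32*y^2 + 40*y - z^2 + z*(4 - 12*y) + 12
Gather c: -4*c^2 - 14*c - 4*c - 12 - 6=-4*c^2 - 18*c - 18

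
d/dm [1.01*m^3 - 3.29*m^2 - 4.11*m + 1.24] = 3.03*m^2 - 6.58*m - 4.11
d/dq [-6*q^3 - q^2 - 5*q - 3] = -18*q^2 - 2*q - 5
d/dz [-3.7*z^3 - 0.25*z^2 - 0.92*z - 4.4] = -11.1*z^2 - 0.5*z - 0.92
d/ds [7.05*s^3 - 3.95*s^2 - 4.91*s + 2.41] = 21.15*s^2 - 7.9*s - 4.91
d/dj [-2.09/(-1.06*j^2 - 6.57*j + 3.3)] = (-4.4308*j - 13.7313)/(1.06*j^2 + 6.57*j - 3.3)^2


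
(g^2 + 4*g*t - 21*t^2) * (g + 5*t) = g^3 + 9*g^2*t - g*t^2 - 105*t^3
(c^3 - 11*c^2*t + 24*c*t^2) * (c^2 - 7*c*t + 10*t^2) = c^5 - 18*c^4*t + 111*c^3*t^2 - 278*c^2*t^3 + 240*c*t^4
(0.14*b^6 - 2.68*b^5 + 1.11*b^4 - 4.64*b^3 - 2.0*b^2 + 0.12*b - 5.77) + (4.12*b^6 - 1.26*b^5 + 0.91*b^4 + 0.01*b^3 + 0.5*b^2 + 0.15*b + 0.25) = 4.26*b^6 - 3.94*b^5 + 2.02*b^4 - 4.63*b^3 - 1.5*b^2 + 0.27*b - 5.52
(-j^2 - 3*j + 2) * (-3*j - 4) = 3*j^3 + 13*j^2 + 6*j - 8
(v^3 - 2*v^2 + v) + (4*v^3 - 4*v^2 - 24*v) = 5*v^3 - 6*v^2 - 23*v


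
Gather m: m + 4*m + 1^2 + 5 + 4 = 5*m + 10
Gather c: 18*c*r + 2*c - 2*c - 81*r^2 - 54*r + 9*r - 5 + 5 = 18*c*r - 81*r^2 - 45*r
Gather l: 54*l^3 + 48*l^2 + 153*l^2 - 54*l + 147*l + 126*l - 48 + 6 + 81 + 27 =54*l^3 + 201*l^2 + 219*l + 66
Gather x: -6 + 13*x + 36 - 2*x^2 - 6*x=-2*x^2 + 7*x + 30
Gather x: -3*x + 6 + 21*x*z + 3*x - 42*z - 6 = 21*x*z - 42*z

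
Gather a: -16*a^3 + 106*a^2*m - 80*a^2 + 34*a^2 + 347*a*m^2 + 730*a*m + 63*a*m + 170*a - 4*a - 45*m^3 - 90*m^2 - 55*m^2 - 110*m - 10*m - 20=-16*a^3 + a^2*(106*m - 46) + a*(347*m^2 + 793*m + 166) - 45*m^3 - 145*m^2 - 120*m - 20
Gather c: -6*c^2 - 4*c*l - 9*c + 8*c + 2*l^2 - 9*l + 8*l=-6*c^2 + c*(-4*l - 1) + 2*l^2 - l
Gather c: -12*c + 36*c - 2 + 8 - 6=24*c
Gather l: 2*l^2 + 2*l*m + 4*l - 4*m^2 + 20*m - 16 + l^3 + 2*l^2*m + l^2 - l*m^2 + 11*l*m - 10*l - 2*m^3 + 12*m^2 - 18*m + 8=l^3 + l^2*(2*m + 3) + l*(-m^2 + 13*m - 6) - 2*m^3 + 8*m^2 + 2*m - 8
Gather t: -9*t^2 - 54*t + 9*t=-9*t^2 - 45*t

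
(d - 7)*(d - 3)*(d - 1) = d^3 - 11*d^2 + 31*d - 21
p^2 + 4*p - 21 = (p - 3)*(p + 7)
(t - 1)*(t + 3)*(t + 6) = t^3 + 8*t^2 + 9*t - 18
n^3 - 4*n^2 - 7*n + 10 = (n - 5)*(n - 1)*(n + 2)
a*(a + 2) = a^2 + 2*a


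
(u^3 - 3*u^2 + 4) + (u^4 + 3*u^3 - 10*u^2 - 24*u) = u^4 + 4*u^3 - 13*u^2 - 24*u + 4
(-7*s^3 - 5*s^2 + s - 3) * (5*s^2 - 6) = -35*s^5 - 25*s^4 + 47*s^3 + 15*s^2 - 6*s + 18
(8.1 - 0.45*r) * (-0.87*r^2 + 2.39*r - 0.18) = 0.3915*r^3 - 8.1225*r^2 + 19.44*r - 1.458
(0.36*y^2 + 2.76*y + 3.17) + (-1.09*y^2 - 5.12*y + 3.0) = -0.73*y^2 - 2.36*y + 6.17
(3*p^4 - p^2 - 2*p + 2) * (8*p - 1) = 24*p^5 - 3*p^4 - 8*p^3 - 15*p^2 + 18*p - 2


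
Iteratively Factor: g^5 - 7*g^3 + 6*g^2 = (g - 1)*(g^4 + g^3 - 6*g^2) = g*(g - 1)*(g^3 + g^2 - 6*g) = g*(g - 1)*(g + 3)*(g^2 - 2*g) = g*(g - 2)*(g - 1)*(g + 3)*(g)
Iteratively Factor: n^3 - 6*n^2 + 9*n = (n - 3)*(n^2 - 3*n) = (n - 3)^2*(n)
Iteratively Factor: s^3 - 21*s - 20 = (s - 5)*(s^2 + 5*s + 4) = (s - 5)*(s + 4)*(s + 1)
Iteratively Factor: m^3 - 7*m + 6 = (m + 3)*(m^2 - 3*m + 2) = (m - 1)*(m + 3)*(m - 2)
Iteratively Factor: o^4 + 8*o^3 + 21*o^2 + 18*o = (o + 3)*(o^3 + 5*o^2 + 6*o) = (o + 3)^2*(o^2 + 2*o) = (o + 2)*(o + 3)^2*(o)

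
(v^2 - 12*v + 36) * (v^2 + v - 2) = v^4 - 11*v^3 + 22*v^2 + 60*v - 72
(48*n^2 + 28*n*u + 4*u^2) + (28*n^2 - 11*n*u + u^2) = 76*n^2 + 17*n*u + 5*u^2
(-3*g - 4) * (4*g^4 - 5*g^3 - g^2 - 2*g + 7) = -12*g^5 - g^4 + 23*g^3 + 10*g^2 - 13*g - 28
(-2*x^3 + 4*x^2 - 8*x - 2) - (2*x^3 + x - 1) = -4*x^3 + 4*x^2 - 9*x - 1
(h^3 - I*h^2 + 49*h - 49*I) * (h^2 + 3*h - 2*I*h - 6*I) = h^5 + 3*h^4 - 3*I*h^4 + 47*h^3 - 9*I*h^3 + 141*h^2 - 147*I*h^2 - 98*h - 441*I*h - 294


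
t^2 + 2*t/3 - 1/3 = (t - 1/3)*(t + 1)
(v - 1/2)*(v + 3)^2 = v^3 + 11*v^2/2 + 6*v - 9/2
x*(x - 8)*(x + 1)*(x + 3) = x^4 - 4*x^3 - 29*x^2 - 24*x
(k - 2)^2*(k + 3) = k^3 - k^2 - 8*k + 12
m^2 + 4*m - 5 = (m - 1)*(m + 5)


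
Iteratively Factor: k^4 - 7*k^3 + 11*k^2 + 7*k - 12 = (k + 1)*(k^3 - 8*k^2 + 19*k - 12) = (k - 3)*(k + 1)*(k^2 - 5*k + 4) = (k - 4)*(k - 3)*(k + 1)*(k - 1)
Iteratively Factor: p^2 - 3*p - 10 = (p + 2)*(p - 5)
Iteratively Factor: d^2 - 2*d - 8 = (d - 4)*(d + 2)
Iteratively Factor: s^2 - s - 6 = (s + 2)*(s - 3)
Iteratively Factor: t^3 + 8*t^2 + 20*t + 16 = (t + 2)*(t^2 + 6*t + 8) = (t + 2)^2*(t + 4)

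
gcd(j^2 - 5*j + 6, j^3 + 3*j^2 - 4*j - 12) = j - 2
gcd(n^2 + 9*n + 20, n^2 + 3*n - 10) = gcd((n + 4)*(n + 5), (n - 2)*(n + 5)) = n + 5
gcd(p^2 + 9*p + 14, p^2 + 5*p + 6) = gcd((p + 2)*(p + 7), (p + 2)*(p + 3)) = p + 2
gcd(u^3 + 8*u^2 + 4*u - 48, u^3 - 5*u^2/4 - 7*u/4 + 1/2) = u - 2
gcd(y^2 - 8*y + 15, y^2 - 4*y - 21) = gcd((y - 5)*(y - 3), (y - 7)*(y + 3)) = 1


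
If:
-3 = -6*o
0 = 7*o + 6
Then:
No Solution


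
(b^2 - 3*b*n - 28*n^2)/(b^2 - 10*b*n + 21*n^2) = (b + 4*n)/(b - 3*n)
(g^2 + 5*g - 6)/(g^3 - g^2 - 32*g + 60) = (g - 1)/(g^2 - 7*g + 10)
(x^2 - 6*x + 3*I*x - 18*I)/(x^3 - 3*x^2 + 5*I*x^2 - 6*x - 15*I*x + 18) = (x - 6)/(x^2 + x*(-3 + 2*I) - 6*I)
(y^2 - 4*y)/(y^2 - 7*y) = (y - 4)/(y - 7)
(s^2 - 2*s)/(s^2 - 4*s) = (s - 2)/(s - 4)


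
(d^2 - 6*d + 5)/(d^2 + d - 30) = (d - 1)/(d + 6)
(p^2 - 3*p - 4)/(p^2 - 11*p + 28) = (p + 1)/(p - 7)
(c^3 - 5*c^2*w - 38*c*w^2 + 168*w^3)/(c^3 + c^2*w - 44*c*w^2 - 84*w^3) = (c - 4*w)/(c + 2*w)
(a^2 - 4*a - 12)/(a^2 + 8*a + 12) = (a - 6)/(a + 6)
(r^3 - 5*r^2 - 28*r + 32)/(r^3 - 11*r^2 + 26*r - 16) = (r + 4)/(r - 2)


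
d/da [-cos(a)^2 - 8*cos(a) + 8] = 2*(cos(a) + 4)*sin(a)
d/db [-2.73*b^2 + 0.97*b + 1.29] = 0.97 - 5.46*b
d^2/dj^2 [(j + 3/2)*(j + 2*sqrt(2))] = 2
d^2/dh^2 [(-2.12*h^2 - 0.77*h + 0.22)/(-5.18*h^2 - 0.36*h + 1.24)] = (33.415144*h^3 + 46.284336*h^2 + 27.213648*h + 4.323648)/(138.991832*h^6 + 28.978992*h^5 - 97.802544*h^4 - 13.827456*h^3 + 23.412192*h^2 + 1.660608*h - 1.906624)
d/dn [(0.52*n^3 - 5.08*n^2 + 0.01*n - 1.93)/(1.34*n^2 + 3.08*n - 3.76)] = (0.6968*n^4 + 3.2032*n^3 - 21.5254*n^2 + 43.374*n + 5.9068)/(1.7956*n^4 + 8.2544*n^3 - 0.590400000000001*n^2 - 23.1616*n + 14.1376)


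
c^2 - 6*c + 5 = (c - 5)*(c - 1)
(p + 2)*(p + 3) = p^2 + 5*p + 6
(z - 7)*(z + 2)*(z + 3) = z^3 - 2*z^2 - 29*z - 42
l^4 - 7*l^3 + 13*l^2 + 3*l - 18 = (l - 3)^2*(l - 2)*(l + 1)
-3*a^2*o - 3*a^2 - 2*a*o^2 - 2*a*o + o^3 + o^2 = (-3*a + o)*(a + o)*(o + 1)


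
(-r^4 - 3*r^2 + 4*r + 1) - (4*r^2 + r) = -r^4 - 7*r^2 + 3*r + 1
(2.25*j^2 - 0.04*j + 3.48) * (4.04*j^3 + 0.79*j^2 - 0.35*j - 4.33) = 9.09*j^5 + 1.6159*j^4 + 13.2401*j^3 - 6.9793*j^2 - 1.0448*j - 15.0684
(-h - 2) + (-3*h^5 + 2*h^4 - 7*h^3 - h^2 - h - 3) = -3*h^5 + 2*h^4 - 7*h^3 - h^2 - 2*h - 5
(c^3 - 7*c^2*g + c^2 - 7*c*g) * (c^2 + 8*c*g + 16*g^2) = c^5 + c^4*g + c^4 - 40*c^3*g^2 + c^3*g - 112*c^2*g^3 - 40*c^2*g^2 - 112*c*g^3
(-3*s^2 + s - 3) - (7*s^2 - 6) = -10*s^2 + s + 3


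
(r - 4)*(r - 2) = r^2 - 6*r + 8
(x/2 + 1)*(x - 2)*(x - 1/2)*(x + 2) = x^4/2 + 3*x^3/4 - 5*x^2/2 - 3*x + 2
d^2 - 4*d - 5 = (d - 5)*(d + 1)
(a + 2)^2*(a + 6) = a^3 + 10*a^2 + 28*a + 24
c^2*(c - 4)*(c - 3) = c^4 - 7*c^3 + 12*c^2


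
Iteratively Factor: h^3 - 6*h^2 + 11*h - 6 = (h - 1)*(h^2 - 5*h + 6) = (h - 3)*(h - 1)*(h - 2)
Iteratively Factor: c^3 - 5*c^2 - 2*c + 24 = (c + 2)*(c^2 - 7*c + 12) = (c - 3)*(c + 2)*(c - 4)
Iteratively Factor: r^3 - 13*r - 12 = (r - 4)*(r^2 + 4*r + 3) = (r - 4)*(r + 1)*(r + 3)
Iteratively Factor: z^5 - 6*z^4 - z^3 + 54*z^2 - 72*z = (z)*(z^4 - 6*z^3 - z^2 + 54*z - 72) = z*(z - 3)*(z^3 - 3*z^2 - 10*z + 24) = z*(z - 3)*(z + 3)*(z^2 - 6*z + 8) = z*(z - 4)*(z - 3)*(z + 3)*(z - 2)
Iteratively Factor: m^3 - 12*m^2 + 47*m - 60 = (m - 5)*(m^2 - 7*m + 12) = (m - 5)*(m - 3)*(m - 4)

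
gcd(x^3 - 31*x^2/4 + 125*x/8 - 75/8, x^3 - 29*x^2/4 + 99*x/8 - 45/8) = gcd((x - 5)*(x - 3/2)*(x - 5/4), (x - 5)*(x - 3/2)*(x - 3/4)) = x^2 - 13*x/2 + 15/2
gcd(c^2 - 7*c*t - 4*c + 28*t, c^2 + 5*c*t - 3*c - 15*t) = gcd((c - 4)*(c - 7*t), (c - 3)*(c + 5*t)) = 1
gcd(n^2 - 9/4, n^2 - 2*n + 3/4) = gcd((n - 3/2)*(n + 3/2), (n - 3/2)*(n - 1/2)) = n - 3/2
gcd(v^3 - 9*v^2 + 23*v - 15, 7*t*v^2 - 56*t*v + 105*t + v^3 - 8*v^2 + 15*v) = v^2 - 8*v + 15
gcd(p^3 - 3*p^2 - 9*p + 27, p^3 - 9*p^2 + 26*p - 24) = p - 3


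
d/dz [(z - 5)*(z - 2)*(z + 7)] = 3*z^2 - 39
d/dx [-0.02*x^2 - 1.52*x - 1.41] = -0.04*x - 1.52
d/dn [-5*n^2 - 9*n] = -10*n - 9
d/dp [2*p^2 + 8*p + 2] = 4*p + 8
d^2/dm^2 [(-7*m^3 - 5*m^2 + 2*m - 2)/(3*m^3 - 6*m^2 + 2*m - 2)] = 2*(-171*m^6 + 180*m^5 - 378*m^4 + 134*m^3 + 84*m^2 - 120*m + 4)/(27*m^9 - 162*m^8 + 378*m^7 - 486*m^6 + 468*m^5 - 360*m^4 + 188*m^3 - 96*m^2 + 24*m - 8)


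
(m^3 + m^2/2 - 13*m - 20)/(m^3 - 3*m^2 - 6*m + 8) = (m + 5/2)/(m - 1)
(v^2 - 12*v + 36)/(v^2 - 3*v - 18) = (v - 6)/(v + 3)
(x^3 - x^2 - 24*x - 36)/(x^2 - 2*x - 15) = (x^2 - 4*x - 12)/(x - 5)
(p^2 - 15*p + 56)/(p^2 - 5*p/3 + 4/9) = 9*(p^2 - 15*p + 56)/(9*p^2 - 15*p + 4)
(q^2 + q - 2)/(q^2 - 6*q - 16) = (q - 1)/(q - 8)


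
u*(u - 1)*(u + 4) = u^3 + 3*u^2 - 4*u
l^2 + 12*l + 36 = (l + 6)^2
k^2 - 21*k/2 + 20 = (k - 8)*(k - 5/2)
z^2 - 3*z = z*(z - 3)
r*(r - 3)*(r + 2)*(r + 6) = r^4 + 5*r^3 - 12*r^2 - 36*r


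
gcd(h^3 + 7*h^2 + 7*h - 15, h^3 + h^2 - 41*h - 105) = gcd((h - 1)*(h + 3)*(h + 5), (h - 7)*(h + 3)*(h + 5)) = h^2 + 8*h + 15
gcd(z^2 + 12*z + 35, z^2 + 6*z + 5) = z + 5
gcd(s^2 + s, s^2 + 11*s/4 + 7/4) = s + 1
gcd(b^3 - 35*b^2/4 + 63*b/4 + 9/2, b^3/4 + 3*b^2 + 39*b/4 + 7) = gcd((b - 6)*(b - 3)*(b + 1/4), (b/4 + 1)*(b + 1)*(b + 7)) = 1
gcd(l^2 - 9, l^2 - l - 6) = l - 3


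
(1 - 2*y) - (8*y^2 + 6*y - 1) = -8*y^2 - 8*y + 2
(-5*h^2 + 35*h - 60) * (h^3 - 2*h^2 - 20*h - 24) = -5*h^5 + 45*h^4 - 30*h^3 - 460*h^2 + 360*h + 1440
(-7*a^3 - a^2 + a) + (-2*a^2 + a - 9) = -7*a^3 - 3*a^2 + 2*a - 9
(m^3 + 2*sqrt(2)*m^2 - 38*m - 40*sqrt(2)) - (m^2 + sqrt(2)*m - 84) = m^3 - m^2 + 2*sqrt(2)*m^2 - 38*m - sqrt(2)*m - 40*sqrt(2) + 84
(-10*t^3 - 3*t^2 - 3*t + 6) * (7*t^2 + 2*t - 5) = -70*t^5 - 41*t^4 + 23*t^3 + 51*t^2 + 27*t - 30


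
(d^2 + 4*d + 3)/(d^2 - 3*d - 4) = (d + 3)/(d - 4)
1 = 1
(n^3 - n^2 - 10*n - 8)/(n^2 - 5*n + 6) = (n^3 - n^2 - 10*n - 8)/(n^2 - 5*n + 6)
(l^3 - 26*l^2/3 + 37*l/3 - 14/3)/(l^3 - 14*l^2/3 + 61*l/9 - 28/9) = 3*(3*l^2 - 23*l + 14)/(9*l^2 - 33*l + 28)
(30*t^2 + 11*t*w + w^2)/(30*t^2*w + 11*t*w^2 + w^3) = 1/w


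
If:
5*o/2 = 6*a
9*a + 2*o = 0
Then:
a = 0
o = 0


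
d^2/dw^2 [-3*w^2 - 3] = -6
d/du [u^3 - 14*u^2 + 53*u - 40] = 3*u^2 - 28*u + 53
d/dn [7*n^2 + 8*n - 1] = 14*n + 8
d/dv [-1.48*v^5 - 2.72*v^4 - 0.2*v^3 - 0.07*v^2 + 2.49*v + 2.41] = -7.4*v^4 - 10.88*v^3 - 0.6*v^2 - 0.14*v + 2.49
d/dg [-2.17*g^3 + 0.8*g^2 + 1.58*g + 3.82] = -6.51*g^2 + 1.6*g + 1.58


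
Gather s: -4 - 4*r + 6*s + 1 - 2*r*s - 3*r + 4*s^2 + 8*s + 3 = -7*r + 4*s^2 + s*(14 - 2*r)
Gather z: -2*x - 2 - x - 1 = -3*x - 3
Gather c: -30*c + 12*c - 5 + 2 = -18*c - 3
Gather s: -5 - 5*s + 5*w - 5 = -5*s + 5*w - 10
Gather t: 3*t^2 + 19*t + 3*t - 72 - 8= 3*t^2 + 22*t - 80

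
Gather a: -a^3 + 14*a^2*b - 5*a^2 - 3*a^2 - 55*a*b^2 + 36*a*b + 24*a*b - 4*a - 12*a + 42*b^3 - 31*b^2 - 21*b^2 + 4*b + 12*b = -a^3 + a^2*(14*b - 8) + a*(-55*b^2 + 60*b - 16) + 42*b^3 - 52*b^2 + 16*b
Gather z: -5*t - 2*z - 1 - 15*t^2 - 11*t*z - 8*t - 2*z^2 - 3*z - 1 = -15*t^2 - 13*t - 2*z^2 + z*(-11*t - 5) - 2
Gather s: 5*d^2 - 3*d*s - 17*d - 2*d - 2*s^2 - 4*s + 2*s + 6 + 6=5*d^2 - 19*d - 2*s^2 + s*(-3*d - 2) + 12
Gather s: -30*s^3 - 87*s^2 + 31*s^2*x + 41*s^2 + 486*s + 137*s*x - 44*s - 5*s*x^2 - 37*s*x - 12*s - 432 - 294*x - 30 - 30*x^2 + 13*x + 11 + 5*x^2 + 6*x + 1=-30*s^3 + s^2*(31*x - 46) + s*(-5*x^2 + 100*x + 430) - 25*x^2 - 275*x - 450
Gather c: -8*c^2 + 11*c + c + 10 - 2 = -8*c^2 + 12*c + 8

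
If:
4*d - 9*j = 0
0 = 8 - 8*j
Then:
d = 9/4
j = 1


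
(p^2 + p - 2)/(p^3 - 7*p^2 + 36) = (p - 1)/(p^2 - 9*p + 18)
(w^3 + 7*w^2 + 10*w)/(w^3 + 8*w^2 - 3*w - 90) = w*(w + 2)/(w^2 + 3*w - 18)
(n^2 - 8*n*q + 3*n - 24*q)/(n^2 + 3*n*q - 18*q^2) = (n^2 - 8*n*q + 3*n - 24*q)/(n^2 + 3*n*q - 18*q^2)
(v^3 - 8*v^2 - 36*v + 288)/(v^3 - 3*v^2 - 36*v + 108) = (v - 8)/(v - 3)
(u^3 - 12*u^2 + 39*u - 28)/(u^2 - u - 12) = (u^2 - 8*u + 7)/(u + 3)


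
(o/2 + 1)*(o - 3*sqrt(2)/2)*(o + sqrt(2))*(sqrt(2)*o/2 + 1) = sqrt(2)*o^4/4 + o^3/4 + sqrt(2)*o^3/2 - sqrt(2)*o^2 + o^2/2 - 2*sqrt(2)*o - 3*o/2 - 3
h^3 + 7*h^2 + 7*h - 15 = (h - 1)*(h + 3)*(h + 5)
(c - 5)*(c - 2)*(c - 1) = c^3 - 8*c^2 + 17*c - 10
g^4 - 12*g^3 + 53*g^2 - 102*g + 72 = (g - 4)*(g - 3)^2*(g - 2)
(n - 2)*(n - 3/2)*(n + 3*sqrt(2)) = n^3 - 7*n^2/2 + 3*sqrt(2)*n^2 - 21*sqrt(2)*n/2 + 3*n + 9*sqrt(2)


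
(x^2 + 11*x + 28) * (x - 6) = x^3 + 5*x^2 - 38*x - 168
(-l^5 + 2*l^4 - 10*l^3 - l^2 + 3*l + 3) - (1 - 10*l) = -l^5 + 2*l^4 - 10*l^3 - l^2 + 13*l + 2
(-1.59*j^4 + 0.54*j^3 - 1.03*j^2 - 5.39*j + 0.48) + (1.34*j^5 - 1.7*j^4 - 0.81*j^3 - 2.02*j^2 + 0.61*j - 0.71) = 1.34*j^5 - 3.29*j^4 - 0.27*j^3 - 3.05*j^2 - 4.78*j - 0.23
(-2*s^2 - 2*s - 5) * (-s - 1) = 2*s^3 + 4*s^2 + 7*s + 5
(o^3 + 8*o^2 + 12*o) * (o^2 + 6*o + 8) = o^5 + 14*o^4 + 68*o^3 + 136*o^2 + 96*o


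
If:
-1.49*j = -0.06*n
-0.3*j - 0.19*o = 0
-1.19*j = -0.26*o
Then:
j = 0.00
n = 0.00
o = 0.00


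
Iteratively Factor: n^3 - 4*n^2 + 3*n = (n - 1)*(n^2 - 3*n) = (n - 3)*(n - 1)*(n)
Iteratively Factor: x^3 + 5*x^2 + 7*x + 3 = (x + 1)*(x^2 + 4*x + 3) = (x + 1)*(x + 3)*(x + 1)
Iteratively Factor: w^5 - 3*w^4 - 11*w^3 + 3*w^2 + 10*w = (w - 1)*(w^4 - 2*w^3 - 13*w^2 - 10*w) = (w - 1)*(w + 1)*(w^3 - 3*w^2 - 10*w) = w*(w - 1)*(w + 1)*(w^2 - 3*w - 10) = w*(w - 1)*(w + 1)*(w + 2)*(w - 5)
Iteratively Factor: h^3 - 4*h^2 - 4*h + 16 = (h - 2)*(h^2 - 2*h - 8) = (h - 4)*(h - 2)*(h + 2)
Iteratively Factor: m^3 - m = (m - 1)*(m^2 + m) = m*(m - 1)*(m + 1)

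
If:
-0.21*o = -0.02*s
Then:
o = 0.0952380952380952*s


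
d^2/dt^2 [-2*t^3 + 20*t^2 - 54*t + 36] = 40 - 12*t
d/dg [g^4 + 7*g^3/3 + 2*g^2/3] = g*(12*g^2 + 21*g + 4)/3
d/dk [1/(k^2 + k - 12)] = (-2*k - 1)/(k^2 + k - 12)^2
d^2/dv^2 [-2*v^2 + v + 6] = -4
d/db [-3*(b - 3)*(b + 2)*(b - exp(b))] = 3*b^2*exp(b) - 9*b^2 + 3*b*exp(b) + 6*b - 21*exp(b) + 18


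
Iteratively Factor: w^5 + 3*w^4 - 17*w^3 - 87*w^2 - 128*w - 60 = (w + 3)*(w^4 - 17*w^2 - 36*w - 20) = (w + 2)*(w + 3)*(w^3 - 2*w^2 - 13*w - 10) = (w - 5)*(w + 2)*(w + 3)*(w^2 + 3*w + 2) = (w - 5)*(w + 2)^2*(w + 3)*(w + 1)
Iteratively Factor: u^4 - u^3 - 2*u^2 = (u + 1)*(u^3 - 2*u^2) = u*(u + 1)*(u^2 - 2*u) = u^2*(u + 1)*(u - 2)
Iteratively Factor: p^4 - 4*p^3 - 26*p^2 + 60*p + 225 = (p - 5)*(p^3 + p^2 - 21*p - 45) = (p - 5)*(p + 3)*(p^2 - 2*p - 15) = (p - 5)*(p + 3)^2*(p - 5)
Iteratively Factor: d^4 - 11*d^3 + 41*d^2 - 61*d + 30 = (d - 3)*(d^3 - 8*d^2 + 17*d - 10) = (d - 5)*(d - 3)*(d^2 - 3*d + 2) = (d - 5)*(d - 3)*(d - 1)*(d - 2)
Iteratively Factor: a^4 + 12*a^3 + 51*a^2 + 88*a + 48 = (a + 3)*(a^3 + 9*a^2 + 24*a + 16) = (a + 3)*(a + 4)*(a^2 + 5*a + 4) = (a + 3)*(a + 4)^2*(a + 1)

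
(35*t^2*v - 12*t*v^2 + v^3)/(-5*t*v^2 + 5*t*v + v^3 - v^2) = (-7*t + v)/(v - 1)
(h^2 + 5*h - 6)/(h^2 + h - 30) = (h - 1)/(h - 5)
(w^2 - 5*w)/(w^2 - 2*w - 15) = w/(w + 3)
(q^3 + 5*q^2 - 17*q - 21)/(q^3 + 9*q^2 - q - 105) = (q + 1)/(q + 5)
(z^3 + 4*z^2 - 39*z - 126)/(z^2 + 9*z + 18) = (z^2 + z - 42)/(z + 6)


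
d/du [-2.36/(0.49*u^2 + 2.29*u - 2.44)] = (2.3128*u + 5.4044)/(0.49*u^2 + 2.29*u - 2.44)^2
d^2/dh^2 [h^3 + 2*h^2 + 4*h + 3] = 6*h + 4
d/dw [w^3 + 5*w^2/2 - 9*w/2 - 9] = 3*w^2 + 5*w - 9/2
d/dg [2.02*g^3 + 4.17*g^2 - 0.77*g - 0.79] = 6.06*g^2 + 8.34*g - 0.77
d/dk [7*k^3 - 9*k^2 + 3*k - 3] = 21*k^2 - 18*k + 3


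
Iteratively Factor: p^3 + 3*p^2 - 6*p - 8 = (p - 2)*(p^2 + 5*p + 4) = (p - 2)*(p + 4)*(p + 1)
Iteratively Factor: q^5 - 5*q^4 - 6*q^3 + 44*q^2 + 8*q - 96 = (q - 4)*(q^4 - q^3 - 10*q^2 + 4*q + 24) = (q - 4)*(q - 3)*(q^3 + 2*q^2 - 4*q - 8) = (q - 4)*(q - 3)*(q + 2)*(q^2 - 4) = (q - 4)*(q - 3)*(q - 2)*(q + 2)*(q + 2)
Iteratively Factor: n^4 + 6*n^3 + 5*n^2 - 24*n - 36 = (n - 2)*(n^3 + 8*n^2 + 21*n + 18) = (n - 2)*(n + 2)*(n^2 + 6*n + 9) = (n - 2)*(n + 2)*(n + 3)*(n + 3)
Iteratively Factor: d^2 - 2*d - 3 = (d - 3)*(d + 1)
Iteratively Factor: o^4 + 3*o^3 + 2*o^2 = (o)*(o^3 + 3*o^2 + 2*o) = o*(o + 1)*(o^2 + 2*o) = o^2*(o + 1)*(o + 2)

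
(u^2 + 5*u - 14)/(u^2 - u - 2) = (u + 7)/(u + 1)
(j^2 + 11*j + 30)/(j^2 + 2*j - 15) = (j + 6)/(j - 3)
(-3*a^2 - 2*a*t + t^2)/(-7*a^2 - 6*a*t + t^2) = (-3*a + t)/(-7*a + t)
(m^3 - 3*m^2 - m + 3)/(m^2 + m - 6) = (m^3 - 3*m^2 - m + 3)/(m^2 + m - 6)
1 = 1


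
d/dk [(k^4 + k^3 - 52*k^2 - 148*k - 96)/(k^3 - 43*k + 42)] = (k^6 - 77*k^4 + 378*k^3 + 2650*k^2 - 4368*k - 10344)/(k^6 - 86*k^4 + 84*k^3 + 1849*k^2 - 3612*k + 1764)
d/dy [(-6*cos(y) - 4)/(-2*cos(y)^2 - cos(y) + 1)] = 2*(-6*sin(y)^2 + 8*cos(y) + 11)*sin(y)/(cos(y) + cos(2*y))^2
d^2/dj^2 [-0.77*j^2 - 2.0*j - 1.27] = -1.54000000000000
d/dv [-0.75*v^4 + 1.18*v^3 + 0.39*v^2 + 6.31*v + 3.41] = -3.0*v^3 + 3.54*v^2 + 0.78*v + 6.31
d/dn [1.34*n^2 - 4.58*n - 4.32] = 2.68*n - 4.58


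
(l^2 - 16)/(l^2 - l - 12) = (l + 4)/(l + 3)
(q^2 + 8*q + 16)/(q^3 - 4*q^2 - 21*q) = (q^2 + 8*q + 16)/(q*(q^2 - 4*q - 21))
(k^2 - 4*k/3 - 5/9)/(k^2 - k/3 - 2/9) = (3*k - 5)/(3*k - 2)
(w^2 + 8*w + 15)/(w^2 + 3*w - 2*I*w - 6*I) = (w + 5)/(w - 2*I)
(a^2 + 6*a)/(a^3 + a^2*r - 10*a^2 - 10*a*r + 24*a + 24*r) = a*(a + 6)/(a^3 + a^2*r - 10*a^2 - 10*a*r + 24*a + 24*r)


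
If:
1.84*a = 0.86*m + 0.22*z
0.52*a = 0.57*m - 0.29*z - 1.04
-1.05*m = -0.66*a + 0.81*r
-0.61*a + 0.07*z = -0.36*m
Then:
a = -0.42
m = -0.12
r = -0.19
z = -3.06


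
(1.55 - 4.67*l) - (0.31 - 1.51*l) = 1.24 - 3.16*l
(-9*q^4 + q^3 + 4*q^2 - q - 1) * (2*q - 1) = -18*q^5 + 11*q^4 + 7*q^3 - 6*q^2 - q + 1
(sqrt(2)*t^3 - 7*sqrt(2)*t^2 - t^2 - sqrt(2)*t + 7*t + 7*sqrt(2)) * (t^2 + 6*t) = sqrt(2)*t^5 - sqrt(2)*t^4 - t^4 - 43*sqrt(2)*t^3 + t^3 + sqrt(2)*t^2 + 42*t^2 + 42*sqrt(2)*t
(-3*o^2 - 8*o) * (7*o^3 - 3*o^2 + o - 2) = -21*o^5 - 47*o^4 + 21*o^3 - 2*o^2 + 16*o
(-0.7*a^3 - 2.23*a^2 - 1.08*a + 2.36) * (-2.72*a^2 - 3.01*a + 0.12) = 1.904*a^5 + 8.1726*a^4 + 9.5659*a^3 - 3.436*a^2 - 7.2332*a + 0.2832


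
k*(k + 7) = k^2 + 7*k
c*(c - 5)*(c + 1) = c^3 - 4*c^2 - 5*c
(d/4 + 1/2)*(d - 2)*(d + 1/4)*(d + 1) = d^4/4 + 5*d^3/16 - 15*d^2/16 - 5*d/4 - 1/4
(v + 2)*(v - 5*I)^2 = v^3 + 2*v^2 - 10*I*v^2 - 25*v - 20*I*v - 50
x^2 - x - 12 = (x - 4)*(x + 3)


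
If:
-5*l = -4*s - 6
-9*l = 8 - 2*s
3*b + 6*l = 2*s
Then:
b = 38/39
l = -22/13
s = -47/13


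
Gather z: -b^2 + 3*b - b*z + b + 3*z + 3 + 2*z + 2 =-b^2 + 4*b + z*(5 - b) + 5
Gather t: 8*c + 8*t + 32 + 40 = 8*c + 8*t + 72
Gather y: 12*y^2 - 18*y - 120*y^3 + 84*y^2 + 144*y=-120*y^3 + 96*y^2 + 126*y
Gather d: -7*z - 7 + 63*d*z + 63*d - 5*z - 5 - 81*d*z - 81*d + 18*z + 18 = d*(-18*z - 18) + 6*z + 6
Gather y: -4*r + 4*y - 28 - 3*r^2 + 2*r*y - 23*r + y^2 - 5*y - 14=-3*r^2 - 27*r + y^2 + y*(2*r - 1) - 42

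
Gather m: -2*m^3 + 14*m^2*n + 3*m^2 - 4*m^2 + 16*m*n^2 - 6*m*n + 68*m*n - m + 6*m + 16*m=-2*m^3 + m^2*(14*n - 1) + m*(16*n^2 + 62*n + 21)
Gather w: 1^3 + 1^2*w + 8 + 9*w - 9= 10*w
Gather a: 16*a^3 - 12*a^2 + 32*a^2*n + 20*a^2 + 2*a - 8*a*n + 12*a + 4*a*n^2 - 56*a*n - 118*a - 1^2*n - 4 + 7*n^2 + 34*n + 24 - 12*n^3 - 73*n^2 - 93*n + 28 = 16*a^3 + a^2*(32*n + 8) + a*(4*n^2 - 64*n - 104) - 12*n^3 - 66*n^2 - 60*n + 48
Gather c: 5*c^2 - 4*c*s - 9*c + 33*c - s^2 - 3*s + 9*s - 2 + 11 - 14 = 5*c^2 + c*(24 - 4*s) - s^2 + 6*s - 5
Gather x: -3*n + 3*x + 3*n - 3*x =0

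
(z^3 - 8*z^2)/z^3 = (z - 8)/z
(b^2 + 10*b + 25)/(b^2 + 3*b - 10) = (b + 5)/(b - 2)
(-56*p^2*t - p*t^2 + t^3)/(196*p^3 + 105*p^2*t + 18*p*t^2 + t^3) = t*(-8*p + t)/(28*p^2 + 11*p*t + t^2)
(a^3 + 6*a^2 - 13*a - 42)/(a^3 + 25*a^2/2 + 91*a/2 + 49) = 2*(a - 3)/(2*a + 7)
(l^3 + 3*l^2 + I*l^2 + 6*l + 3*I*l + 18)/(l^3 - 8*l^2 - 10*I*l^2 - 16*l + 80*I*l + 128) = (l^2 + 3*l*(1 + I) + 9*I)/(l^2 - 8*l*(1 + I) + 64*I)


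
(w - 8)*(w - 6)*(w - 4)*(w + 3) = w^4 - 15*w^3 + 50*w^2 + 120*w - 576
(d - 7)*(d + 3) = d^2 - 4*d - 21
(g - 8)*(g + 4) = g^2 - 4*g - 32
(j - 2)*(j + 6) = j^2 + 4*j - 12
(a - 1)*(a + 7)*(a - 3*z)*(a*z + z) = a^4*z - 3*a^3*z^2 + 7*a^3*z - 21*a^2*z^2 - a^2*z + 3*a*z^2 - 7*a*z + 21*z^2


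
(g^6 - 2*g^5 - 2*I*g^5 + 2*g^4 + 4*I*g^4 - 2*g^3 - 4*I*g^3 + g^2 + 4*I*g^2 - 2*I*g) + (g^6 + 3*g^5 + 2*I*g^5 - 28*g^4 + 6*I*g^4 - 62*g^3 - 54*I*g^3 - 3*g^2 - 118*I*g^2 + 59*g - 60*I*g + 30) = 2*g^6 + g^5 - 26*g^4 + 10*I*g^4 - 64*g^3 - 58*I*g^3 - 2*g^2 - 114*I*g^2 + 59*g - 62*I*g + 30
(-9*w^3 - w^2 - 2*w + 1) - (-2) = -9*w^3 - w^2 - 2*w + 3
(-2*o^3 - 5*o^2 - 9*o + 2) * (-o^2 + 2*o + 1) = 2*o^5 + o^4 - 3*o^3 - 25*o^2 - 5*o + 2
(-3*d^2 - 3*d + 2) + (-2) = -3*d^2 - 3*d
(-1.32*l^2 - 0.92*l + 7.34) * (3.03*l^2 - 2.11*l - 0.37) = -3.9996*l^4 - 0.00239999999999974*l^3 + 24.6698*l^2 - 15.147*l - 2.7158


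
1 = 1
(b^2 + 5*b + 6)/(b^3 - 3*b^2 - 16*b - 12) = (b + 3)/(b^2 - 5*b - 6)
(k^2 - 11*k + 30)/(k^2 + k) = (k^2 - 11*k + 30)/(k*(k + 1))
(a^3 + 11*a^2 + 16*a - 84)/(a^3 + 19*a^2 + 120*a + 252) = (a - 2)/(a + 6)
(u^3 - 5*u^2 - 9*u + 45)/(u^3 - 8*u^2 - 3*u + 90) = (u - 3)/(u - 6)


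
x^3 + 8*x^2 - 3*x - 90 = (x - 3)*(x + 5)*(x + 6)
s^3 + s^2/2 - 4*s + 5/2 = (s - 1)^2*(s + 5/2)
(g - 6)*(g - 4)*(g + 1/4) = g^3 - 39*g^2/4 + 43*g/2 + 6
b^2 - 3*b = b*(b - 3)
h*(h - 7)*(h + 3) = h^3 - 4*h^2 - 21*h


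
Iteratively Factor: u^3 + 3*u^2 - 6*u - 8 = (u - 2)*(u^2 + 5*u + 4) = (u - 2)*(u + 1)*(u + 4)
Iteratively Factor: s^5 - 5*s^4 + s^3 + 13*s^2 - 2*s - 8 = (s - 2)*(s^4 - 3*s^3 - 5*s^2 + 3*s + 4) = (s - 4)*(s - 2)*(s^3 + s^2 - s - 1) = (s - 4)*(s - 2)*(s - 1)*(s^2 + 2*s + 1) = (s - 4)*(s - 2)*(s - 1)*(s + 1)*(s + 1)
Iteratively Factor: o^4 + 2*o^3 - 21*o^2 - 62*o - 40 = (o + 1)*(o^3 + o^2 - 22*o - 40) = (o + 1)*(o + 2)*(o^2 - o - 20) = (o - 5)*(o + 1)*(o + 2)*(o + 4)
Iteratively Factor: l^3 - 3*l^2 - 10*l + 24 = (l - 4)*(l^2 + l - 6) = (l - 4)*(l - 2)*(l + 3)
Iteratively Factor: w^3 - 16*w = (w - 4)*(w^2 + 4*w) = w*(w - 4)*(w + 4)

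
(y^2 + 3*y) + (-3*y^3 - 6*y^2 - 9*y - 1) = -3*y^3 - 5*y^2 - 6*y - 1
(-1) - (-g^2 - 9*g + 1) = g^2 + 9*g - 2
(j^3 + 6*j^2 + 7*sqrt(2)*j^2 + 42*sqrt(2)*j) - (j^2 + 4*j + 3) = j^3 + 5*j^2 + 7*sqrt(2)*j^2 - 4*j + 42*sqrt(2)*j - 3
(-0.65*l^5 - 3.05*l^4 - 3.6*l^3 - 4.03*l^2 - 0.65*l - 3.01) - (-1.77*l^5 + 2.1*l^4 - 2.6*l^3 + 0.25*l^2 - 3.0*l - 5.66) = 1.12*l^5 - 5.15*l^4 - 1.0*l^3 - 4.28*l^2 + 2.35*l + 2.65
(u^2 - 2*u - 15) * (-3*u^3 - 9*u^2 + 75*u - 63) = -3*u^5 - 3*u^4 + 138*u^3 - 78*u^2 - 999*u + 945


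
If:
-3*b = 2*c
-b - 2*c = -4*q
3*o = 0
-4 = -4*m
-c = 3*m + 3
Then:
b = 4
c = -6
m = 1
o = 0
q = -2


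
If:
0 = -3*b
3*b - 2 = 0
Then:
No Solution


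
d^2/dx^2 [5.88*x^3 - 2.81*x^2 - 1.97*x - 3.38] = 35.28*x - 5.62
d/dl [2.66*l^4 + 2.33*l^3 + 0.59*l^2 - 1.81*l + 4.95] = 10.64*l^3 + 6.99*l^2 + 1.18*l - 1.81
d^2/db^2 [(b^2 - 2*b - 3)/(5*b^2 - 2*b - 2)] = 10*(-8*b^3 - 39*b^2 + 6*b - 6)/(125*b^6 - 150*b^5 - 90*b^4 + 112*b^3 + 36*b^2 - 24*b - 8)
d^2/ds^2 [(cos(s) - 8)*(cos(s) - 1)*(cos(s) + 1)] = cos(s)/4 + 16*cos(2*s) - 9*cos(3*s)/4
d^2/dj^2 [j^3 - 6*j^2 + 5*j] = 6*j - 12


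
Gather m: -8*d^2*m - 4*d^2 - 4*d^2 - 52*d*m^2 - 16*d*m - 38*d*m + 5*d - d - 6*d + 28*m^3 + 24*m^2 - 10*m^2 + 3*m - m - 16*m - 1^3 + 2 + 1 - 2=-8*d^2 - 2*d + 28*m^3 + m^2*(14 - 52*d) + m*(-8*d^2 - 54*d - 14)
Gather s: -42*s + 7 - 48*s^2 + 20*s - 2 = -48*s^2 - 22*s + 5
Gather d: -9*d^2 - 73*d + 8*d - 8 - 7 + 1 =-9*d^2 - 65*d - 14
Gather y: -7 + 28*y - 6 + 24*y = 52*y - 13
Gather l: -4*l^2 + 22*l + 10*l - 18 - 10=-4*l^2 + 32*l - 28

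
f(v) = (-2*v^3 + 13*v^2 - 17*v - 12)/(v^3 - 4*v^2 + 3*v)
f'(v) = (-6*v^2 + 26*v - 17)/(v^3 - 4*v^2 + 3*v) + (-3*v^2 + 8*v - 3)*(-2*v^3 + 13*v^2 - 17*v - 12)/(v^3 - 4*v^2 + 3*v)^2 = (-5*v^2 - 8*v + 4)/(v^2*(v^2 - 2*v + 1))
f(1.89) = 6.00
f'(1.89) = -10.24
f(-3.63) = -2.84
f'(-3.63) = -0.12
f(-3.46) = -2.86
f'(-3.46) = -0.12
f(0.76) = -44.76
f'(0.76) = -149.32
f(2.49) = 2.43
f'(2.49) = -3.41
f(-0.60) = -0.96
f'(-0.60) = 7.60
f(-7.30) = -2.54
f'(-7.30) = -0.06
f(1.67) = 9.04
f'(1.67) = -18.61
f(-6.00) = -2.62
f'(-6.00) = -0.07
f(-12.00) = -2.36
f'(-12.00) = -0.03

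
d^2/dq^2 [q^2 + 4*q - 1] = 2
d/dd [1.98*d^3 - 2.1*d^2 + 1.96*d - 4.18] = 5.94*d^2 - 4.2*d + 1.96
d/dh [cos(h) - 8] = -sin(h)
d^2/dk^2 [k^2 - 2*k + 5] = 2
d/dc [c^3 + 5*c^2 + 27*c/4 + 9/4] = 3*c^2 + 10*c + 27/4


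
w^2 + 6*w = w*(w + 6)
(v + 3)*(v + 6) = v^2 + 9*v + 18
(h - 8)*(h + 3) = h^2 - 5*h - 24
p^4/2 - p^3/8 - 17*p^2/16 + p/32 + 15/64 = (p/2 + 1/4)*(p - 3/2)*(p - 1/2)*(p + 5/4)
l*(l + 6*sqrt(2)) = l^2 + 6*sqrt(2)*l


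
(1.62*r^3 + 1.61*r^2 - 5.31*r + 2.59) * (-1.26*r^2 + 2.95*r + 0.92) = -2.0412*r^5 + 2.7504*r^4 + 12.9305*r^3 - 17.4467*r^2 + 2.7553*r + 2.3828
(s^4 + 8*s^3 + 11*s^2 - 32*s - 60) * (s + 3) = s^5 + 11*s^4 + 35*s^3 + s^2 - 156*s - 180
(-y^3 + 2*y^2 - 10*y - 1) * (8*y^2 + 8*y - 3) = -8*y^5 + 8*y^4 - 61*y^3 - 94*y^2 + 22*y + 3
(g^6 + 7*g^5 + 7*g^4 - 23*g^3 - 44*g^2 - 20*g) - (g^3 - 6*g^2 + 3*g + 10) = g^6 + 7*g^5 + 7*g^4 - 24*g^3 - 38*g^2 - 23*g - 10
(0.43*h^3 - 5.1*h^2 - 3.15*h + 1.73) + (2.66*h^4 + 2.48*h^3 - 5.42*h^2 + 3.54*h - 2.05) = 2.66*h^4 + 2.91*h^3 - 10.52*h^2 + 0.39*h - 0.32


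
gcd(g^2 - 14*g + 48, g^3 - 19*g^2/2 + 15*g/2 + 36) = g - 8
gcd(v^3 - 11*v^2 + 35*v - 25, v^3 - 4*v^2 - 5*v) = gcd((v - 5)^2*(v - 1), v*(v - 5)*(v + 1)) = v - 5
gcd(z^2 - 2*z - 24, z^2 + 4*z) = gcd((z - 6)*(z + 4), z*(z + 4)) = z + 4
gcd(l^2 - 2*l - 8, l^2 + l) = 1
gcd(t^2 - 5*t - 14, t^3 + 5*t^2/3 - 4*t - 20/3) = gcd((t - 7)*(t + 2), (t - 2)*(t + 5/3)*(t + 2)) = t + 2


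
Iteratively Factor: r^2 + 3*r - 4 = (r + 4)*(r - 1)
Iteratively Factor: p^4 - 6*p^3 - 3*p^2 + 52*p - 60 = (p + 3)*(p^3 - 9*p^2 + 24*p - 20) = (p - 2)*(p + 3)*(p^2 - 7*p + 10) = (p - 2)^2*(p + 3)*(p - 5)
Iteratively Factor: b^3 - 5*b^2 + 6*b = (b)*(b^2 - 5*b + 6) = b*(b - 2)*(b - 3)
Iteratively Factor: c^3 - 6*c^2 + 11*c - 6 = (c - 1)*(c^2 - 5*c + 6) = (c - 3)*(c - 1)*(c - 2)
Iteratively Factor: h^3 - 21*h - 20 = (h - 5)*(h^2 + 5*h + 4) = (h - 5)*(h + 4)*(h + 1)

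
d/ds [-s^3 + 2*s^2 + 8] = s*(4 - 3*s)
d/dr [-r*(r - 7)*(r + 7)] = 49 - 3*r^2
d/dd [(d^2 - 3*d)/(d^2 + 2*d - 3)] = (5*d^2 - 6*d + 9)/(d^4 + 4*d^3 - 2*d^2 - 12*d + 9)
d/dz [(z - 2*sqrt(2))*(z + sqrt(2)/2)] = 2*z - 3*sqrt(2)/2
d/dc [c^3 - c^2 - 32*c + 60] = 3*c^2 - 2*c - 32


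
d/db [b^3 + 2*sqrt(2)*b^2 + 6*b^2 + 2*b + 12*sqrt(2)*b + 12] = 3*b^2 + 4*sqrt(2)*b + 12*b + 2 + 12*sqrt(2)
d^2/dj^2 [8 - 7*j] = 0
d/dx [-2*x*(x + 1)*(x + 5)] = -6*x^2 - 24*x - 10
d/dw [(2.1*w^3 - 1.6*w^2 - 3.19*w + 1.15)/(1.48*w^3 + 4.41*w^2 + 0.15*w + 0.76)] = (1.77635683940025e-15*w^5 + 11.629*w^4 + 10.0724*w^3 + 13.5099*w^2 - 12.575*w - 2.5969)/(2.1904*w^6 + 13.0536*w^5 + 19.8921*w^4 + 3.5726*w^3 + 6.7257*w^2 + 0.228*w + 0.5776)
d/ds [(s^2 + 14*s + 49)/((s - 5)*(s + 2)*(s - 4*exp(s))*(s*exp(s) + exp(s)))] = (2*(s - 5)*(s + 1)*(s + 2)*(s + 7)*(s - 4*exp(s)) + (s - 5)*(s + 1)*(s + 2)*(4*exp(s) - 1)*(s^2 + 14*s + 49) - (s - 5)*(s + 1)*(s - 4*exp(s))*(s^2 + 14*s + 49) - (s - 5)*(s + 2)^2*(s - 4*exp(s))*(s^2 + 14*s + 49) - (s + 1)*(s + 2)*(s - 4*exp(s))*(s^2 + 14*s + 49))*exp(-s)/((s - 5)^2*(s + 1)^2*(s + 2)^2*(s - 4*exp(s))^2)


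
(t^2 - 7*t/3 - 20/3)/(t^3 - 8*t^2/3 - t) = (-3*t^2 + 7*t + 20)/(t*(-3*t^2 + 8*t + 3))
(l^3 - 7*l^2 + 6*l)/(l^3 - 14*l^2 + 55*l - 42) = l/(l - 7)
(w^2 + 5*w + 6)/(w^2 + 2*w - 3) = (w + 2)/(w - 1)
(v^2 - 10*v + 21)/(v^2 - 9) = (v - 7)/(v + 3)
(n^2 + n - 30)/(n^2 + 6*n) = (n - 5)/n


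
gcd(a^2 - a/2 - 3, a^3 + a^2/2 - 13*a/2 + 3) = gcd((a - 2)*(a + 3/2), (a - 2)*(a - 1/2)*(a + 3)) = a - 2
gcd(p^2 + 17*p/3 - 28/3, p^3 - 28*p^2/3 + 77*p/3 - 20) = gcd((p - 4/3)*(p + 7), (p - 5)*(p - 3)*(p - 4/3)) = p - 4/3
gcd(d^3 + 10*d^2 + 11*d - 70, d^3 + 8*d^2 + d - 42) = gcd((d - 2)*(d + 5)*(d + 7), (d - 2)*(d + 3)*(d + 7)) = d^2 + 5*d - 14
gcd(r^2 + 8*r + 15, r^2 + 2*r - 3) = r + 3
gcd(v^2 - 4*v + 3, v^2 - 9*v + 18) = v - 3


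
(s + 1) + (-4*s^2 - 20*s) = -4*s^2 - 19*s + 1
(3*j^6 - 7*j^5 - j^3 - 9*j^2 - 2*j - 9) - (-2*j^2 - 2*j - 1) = 3*j^6 - 7*j^5 - j^3 - 7*j^2 - 8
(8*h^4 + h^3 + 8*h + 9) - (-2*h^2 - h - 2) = 8*h^4 + h^3 + 2*h^2 + 9*h + 11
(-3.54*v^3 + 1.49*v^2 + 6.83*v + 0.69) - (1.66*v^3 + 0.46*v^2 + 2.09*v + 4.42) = -5.2*v^3 + 1.03*v^2 + 4.74*v - 3.73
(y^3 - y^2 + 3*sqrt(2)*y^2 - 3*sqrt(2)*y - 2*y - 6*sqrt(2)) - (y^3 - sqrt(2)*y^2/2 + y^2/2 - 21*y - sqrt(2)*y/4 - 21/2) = -3*y^2/2 + 7*sqrt(2)*y^2/2 - 11*sqrt(2)*y/4 + 19*y - 6*sqrt(2) + 21/2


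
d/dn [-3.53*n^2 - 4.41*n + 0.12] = -7.06*n - 4.41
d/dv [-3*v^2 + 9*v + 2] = 9 - 6*v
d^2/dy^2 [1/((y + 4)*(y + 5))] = 2*((y + 4)^2 + (y + 4)*(y + 5) + (y + 5)^2)/((y + 4)^3*(y + 5)^3)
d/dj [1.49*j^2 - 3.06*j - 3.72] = 2.98*j - 3.06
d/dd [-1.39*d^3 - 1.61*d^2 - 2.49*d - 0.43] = -4.17*d^2 - 3.22*d - 2.49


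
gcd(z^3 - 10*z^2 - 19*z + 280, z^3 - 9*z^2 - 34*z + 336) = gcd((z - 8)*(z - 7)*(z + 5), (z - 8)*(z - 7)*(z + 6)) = z^2 - 15*z + 56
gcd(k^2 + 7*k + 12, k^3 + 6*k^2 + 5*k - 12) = k^2 + 7*k + 12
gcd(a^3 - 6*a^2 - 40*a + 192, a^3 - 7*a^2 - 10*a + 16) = a - 8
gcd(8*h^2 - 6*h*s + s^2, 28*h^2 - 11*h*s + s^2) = -4*h + s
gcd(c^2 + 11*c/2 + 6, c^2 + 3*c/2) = c + 3/2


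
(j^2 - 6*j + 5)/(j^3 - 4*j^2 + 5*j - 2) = (j - 5)/(j^2 - 3*j + 2)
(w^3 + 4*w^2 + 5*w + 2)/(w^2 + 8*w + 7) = (w^2 + 3*w + 2)/(w + 7)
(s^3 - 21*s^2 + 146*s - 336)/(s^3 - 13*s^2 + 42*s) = (s - 8)/s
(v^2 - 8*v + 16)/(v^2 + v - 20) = (v - 4)/(v + 5)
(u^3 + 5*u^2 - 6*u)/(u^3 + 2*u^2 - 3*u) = (u + 6)/(u + 3)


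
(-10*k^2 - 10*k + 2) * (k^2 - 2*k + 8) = -10*k^4 + 10*k^3 - 58*k^2 - 84*k + 16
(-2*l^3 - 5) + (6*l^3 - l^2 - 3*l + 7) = 4*l^3 - l^2 - 3*l + 2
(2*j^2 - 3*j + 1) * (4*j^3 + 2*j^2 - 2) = 8*j^5 - 8*j^4 - 2*j^3 - 2*j^2 + 6*j - 2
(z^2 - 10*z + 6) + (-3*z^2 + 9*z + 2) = -2*z^2 - z + 8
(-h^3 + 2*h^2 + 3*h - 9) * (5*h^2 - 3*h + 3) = -5*h^5 + 13*h^4 + 6*h^3 - 48*h^2 + 36*h - 27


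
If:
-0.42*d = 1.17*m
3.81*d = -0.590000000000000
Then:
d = -0.15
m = 0.06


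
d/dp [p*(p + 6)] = 2*p + 6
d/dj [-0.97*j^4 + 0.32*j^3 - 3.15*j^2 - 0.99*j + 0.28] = -3.88*j^3 + 0.96*j^2 - 6.3*j - 0.99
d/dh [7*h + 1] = 7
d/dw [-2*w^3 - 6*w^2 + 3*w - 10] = -6*w^2 - 12*w + 3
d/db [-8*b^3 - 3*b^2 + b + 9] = -24*b^2 - 6*b + 1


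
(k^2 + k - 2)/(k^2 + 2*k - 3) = (k + 2)/(k + 3)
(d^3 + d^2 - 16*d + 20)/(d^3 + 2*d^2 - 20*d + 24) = (d + 5)/(d + 6)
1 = 1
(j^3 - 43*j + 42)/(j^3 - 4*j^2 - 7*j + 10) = (j^2 + j - 42)/(j^2 - 3*j - 10)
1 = 1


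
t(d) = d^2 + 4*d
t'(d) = 2*d + 4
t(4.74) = 41.43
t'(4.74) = 13.48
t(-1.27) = -3.47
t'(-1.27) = 1.46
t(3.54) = 26.69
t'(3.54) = 11.08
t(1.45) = 7.90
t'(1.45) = 6.90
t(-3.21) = -2.54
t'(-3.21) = -2.42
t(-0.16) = -0.61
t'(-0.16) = 3.68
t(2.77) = 18.75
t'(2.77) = 9.54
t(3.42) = 25.38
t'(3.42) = 10.84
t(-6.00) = 12.00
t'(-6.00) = -8.00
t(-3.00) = -3.00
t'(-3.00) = -2.00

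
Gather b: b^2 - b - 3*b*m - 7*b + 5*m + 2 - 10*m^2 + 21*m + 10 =b^2 + b*(-3*m - 8) - 10*m^2 + 26*m + 12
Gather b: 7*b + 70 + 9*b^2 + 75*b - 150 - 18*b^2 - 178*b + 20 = -9*b^2 - 96*b - 60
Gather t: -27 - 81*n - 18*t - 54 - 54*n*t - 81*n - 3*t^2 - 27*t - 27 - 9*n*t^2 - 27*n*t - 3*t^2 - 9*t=-162*n + t^2*(-9*n - 6) + t*(-81*n - 54) - 108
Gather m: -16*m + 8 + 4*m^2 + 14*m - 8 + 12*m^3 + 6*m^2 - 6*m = 12*m^3 + 10*m^2 - 8*m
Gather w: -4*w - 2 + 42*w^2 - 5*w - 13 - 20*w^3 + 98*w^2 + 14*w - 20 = -20*w^3 + 140*w^2 + 5*w - 35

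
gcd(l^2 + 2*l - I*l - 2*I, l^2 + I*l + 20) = 1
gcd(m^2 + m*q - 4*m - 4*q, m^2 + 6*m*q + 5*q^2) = m + q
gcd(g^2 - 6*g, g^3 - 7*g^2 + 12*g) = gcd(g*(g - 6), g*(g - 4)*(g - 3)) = g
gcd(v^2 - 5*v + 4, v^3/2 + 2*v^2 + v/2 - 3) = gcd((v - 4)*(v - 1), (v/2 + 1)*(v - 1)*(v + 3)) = v - 1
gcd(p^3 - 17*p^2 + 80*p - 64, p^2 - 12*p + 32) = p - 8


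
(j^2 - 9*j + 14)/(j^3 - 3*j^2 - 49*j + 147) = (j - 2)/(j^2 + 4*j - 21)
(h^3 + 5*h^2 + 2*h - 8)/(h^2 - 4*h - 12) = (h^2 + 3*h - 4)/(h - 6)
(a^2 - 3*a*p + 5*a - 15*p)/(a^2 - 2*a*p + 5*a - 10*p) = (-a + 3*p)/(-a + 2*p)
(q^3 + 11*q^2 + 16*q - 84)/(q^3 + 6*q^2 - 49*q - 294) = (q - 2)/(q - 7)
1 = 1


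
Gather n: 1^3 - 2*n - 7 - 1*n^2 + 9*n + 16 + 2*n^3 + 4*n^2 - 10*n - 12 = 2*n^3 + 3*n^2 - 3*n - 2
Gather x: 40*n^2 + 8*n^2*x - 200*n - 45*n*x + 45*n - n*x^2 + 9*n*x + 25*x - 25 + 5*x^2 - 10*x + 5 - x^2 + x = 40*n^2 - 155*n + x^2*(4 - n) + x*(8*n^2 - 36*n + 16) - 20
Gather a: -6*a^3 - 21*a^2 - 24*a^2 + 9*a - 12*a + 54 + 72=-6*a^3 - 45*a^2 - 3*a + 126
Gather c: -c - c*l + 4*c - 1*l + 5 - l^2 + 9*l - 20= c*(3 - l) - l^2 + 8*l - 15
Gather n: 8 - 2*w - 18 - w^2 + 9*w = -w^2 + 7*w - 10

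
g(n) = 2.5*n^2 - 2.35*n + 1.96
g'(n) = 5.0*n - 2.35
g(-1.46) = 10.72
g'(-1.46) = -9.65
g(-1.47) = 10.82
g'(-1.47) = -9.70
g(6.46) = 91.11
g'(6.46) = 29.95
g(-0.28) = 2.81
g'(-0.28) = -3.75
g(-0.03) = 2.03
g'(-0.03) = -2.50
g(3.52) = 24.66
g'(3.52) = 15.25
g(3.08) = 18.44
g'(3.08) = 13.05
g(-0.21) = 2.56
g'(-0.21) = -3.40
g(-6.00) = 106.06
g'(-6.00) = -32.35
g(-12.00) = 390.16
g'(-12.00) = -62.35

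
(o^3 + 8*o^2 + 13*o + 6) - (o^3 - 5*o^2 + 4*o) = 13*o^2 + 9*o + 6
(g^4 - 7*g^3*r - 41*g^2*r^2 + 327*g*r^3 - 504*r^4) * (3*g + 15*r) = 3*g^5 - 6*g^4*r - 228*g^3*r^2 + 366*g^2*r^3 + 3393*g*r^4 - 7560*r^5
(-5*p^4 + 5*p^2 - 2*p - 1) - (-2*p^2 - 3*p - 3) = -5*p^4 + 7*p^2 + p + 2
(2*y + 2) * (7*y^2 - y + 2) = 14*y^3 + 12*y^2 + 2*y + 4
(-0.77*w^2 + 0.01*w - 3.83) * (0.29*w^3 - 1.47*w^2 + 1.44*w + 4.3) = -0.2233*w^5 + 1.1348*w^4 - 2.2342*w^3 + 2.3335*w^2 - 5.4722*w - 16.469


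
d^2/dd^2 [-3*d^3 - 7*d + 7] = -18*d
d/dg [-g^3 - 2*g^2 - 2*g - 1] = -3*g^2 - 4*g - 2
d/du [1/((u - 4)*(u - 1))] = (5 - 2*u)/(u^4 - 10*u^3 + 33*u^2 - 40*u + 16)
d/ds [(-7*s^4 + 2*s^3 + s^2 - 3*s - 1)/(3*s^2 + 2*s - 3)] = (-42*s^5 - 36*s^4 + 92*s^3 - 7*s^2 + 11)/(9*s^4 + 12*s^3 - 14*s^2 - 12*s + 9)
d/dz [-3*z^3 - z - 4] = -9*z^2 - 1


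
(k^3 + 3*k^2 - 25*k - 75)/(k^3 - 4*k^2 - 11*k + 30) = (k + 5)/(k - 2)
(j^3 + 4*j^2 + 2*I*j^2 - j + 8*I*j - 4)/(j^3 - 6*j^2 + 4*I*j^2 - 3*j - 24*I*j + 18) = (j^2 + j*(4 + I) + 4*I)/(j^2 + 3*j*(-2 + I) - 18*I)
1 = 1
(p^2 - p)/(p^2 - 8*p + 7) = p/(p - 7)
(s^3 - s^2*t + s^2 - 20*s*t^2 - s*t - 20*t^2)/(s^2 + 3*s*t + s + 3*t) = (s^2 - s*t - 20*t^2)/(s + 3*t)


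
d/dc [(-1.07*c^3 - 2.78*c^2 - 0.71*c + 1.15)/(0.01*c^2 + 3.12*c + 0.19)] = (-0.0107*c^4 - 6.6768*c^3 - 9.2764*c^2 - 1.0794*c - 3.7229)/(0.0001*c^4 + 0.0624*c^3 + 9.7382*c^2 + 1.1856*c + 0.0361)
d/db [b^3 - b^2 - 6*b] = 3*b^2 - 2*b - 6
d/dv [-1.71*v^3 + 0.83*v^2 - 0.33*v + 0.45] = -5.13*v^2 + 1.66*v - 0.33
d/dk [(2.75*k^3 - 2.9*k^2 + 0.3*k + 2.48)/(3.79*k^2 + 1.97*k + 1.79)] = (10.4225*k^4 + 10.835*k^3 + 7.9175*k^2 - 29.1804*k - 4.3486)/(14.3641*k^4 + 14.9326*k^3 + 17.4491*k^2 + 7.0526*k + 3.2041)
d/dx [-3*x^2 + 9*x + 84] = 9 - 6*x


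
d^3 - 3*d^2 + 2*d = d*(d - 2)*(d - 1)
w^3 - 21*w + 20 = (w - 4)*(w - 1)*(w + 5)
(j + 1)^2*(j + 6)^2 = j^4 + 14*j^3 + 61*j^2 + 84*j + 36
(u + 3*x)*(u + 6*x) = u^2 + 9*u*x + 18*x^2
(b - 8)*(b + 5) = b^2 - 3*b - 40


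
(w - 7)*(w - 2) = w^2 - 9*w + 14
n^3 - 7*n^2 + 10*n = n*(n - 5)*(n - 2)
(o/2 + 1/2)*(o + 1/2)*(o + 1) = o^3/2 + 5*o^2/4 + o + 1/4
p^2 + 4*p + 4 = (p + 2)^2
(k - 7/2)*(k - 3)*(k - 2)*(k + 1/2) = k^4 - 8*k^3 + 77*k^2/4 - 37*k/4 - 21/2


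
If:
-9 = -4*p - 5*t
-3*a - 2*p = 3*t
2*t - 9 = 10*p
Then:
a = -54/29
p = -27/58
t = 63/29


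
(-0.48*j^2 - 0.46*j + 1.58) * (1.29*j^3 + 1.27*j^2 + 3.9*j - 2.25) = -0.6192*j^5 - 1.203*j^4 - 0.418*j^3 + 1.2926*j^2 + 7.197*j - 3.555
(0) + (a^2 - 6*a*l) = a^2 - 6*a*l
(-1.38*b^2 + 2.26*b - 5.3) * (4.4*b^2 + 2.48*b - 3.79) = -6.072*b^4 + 6.5216*b^3 - 12.485*b^2 - 21.7094*b + 20.087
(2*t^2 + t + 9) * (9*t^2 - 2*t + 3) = 18*t^4 + 5*t^3 + 85*t^2 - 15*t + 27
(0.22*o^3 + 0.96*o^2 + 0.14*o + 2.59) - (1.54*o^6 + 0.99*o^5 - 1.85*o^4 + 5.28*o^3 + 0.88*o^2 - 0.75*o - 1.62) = -1.54*o^6 - 0.99*o^5 + 1.85*o^4 - 5.06*o^3 + 0.08*o^2 + 0.89*o + 4.21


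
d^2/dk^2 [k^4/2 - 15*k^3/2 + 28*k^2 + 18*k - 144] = 6*k^2 - 45*k + 56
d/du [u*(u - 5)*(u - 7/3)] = 3*u^2 - 44*u/3 + 35/3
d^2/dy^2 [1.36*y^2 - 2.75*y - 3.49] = 2.72000000000000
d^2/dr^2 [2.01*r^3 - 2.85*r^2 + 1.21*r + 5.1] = 12.06*r - 5.7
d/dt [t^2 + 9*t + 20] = 2*t + 9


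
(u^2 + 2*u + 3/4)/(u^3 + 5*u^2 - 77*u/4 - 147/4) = (2*u + 1)/(2*u^2 + 7*u - 49)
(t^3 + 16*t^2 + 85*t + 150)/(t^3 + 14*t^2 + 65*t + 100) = (t + 6)/(t + 4)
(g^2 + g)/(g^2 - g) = (g + 1)/(g - 1)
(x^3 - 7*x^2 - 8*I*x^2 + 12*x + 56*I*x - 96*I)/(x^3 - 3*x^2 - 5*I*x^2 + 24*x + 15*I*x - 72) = (x - 4)/(x + 3*I)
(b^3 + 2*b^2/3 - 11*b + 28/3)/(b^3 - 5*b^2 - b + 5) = (3*b^2 + 5*b - 28)/(3*(b^2 - 4*b - 5))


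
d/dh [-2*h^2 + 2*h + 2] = 2 - 4*h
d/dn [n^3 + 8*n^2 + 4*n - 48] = 3*n^2 + 16*n + 4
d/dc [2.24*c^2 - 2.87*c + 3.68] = 4.48*c - 2.87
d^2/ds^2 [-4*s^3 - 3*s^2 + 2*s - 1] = -24*s - 6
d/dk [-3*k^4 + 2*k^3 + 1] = k^2*(6 - 12*k)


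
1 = 1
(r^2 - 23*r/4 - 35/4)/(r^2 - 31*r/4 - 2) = (-4*r^2 + 23*r + 35)/(-4*r^2 + 31*r + 8)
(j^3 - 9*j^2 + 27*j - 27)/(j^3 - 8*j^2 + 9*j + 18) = (j^2 - 6*j + 9)/(j^2 - 5*j - 6)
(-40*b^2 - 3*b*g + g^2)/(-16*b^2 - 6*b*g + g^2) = (5*b + g)/(2*b + g)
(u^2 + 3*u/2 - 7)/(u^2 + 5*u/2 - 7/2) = (u - 2)/(u - 1)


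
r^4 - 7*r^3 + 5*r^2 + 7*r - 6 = (r - 6)*(r - 1)^2*(r + 1)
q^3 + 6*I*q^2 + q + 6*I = (q - I)*(q + I)*(q + 6*I)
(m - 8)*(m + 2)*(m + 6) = m^3 - 52*m - 96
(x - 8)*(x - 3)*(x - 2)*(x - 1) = x^4 - 14*x^3 + 59*x^2 - 94*x + 48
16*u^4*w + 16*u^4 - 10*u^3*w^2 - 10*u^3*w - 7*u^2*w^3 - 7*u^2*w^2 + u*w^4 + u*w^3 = (-8*u + w)*(-u + w)*(2*u + w)*(u*w + u)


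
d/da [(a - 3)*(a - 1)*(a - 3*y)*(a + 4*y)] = 4*a^3 + 3*a^2*y - 12*a^2 - 24*a*y^2 - 8*a*y + 6*a + 48*y^2 + 3*y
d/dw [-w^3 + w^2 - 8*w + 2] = -3*w^2 + 2*w - 8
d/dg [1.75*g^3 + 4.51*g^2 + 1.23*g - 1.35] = 5.25*g^2 + 9.02*g + 1.23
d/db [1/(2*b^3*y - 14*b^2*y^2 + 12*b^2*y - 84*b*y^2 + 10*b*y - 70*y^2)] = (-3*b^2 + 14*b*y - 12*b + 42*y - 5)/(2*y*(b^3 - 7*b^2*y + 6*b^2 - 42*b*y + 5*b - 35*y)^2)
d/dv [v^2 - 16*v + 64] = 2*v - 16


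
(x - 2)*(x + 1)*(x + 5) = x^3 + 4*x^2 - 7*x - 10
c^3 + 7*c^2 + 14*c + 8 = (c + 1)*(c + 2)*(c + 4)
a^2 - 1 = (a - 1)*(a + 1)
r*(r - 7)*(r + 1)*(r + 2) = r^4 - 4*r^3 - 19*r^2 - 14*r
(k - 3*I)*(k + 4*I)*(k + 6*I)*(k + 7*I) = k^4 + 14*I*k^3 - 43*k^2 + 114*I*k - 504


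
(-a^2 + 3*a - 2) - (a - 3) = -a^2 + 2*a + 1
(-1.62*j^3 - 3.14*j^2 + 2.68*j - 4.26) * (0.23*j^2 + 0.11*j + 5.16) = -0.3726*j^5 - 0.9004*j^4 - 8.0882*j^3 - 16.8874*j^2 + 13.3602*j - 21.9816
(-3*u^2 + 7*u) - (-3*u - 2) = -3*u^2 + 10*u + 2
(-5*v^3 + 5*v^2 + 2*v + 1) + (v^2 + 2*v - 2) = -5*v^3 + 6*v^2 + 4*v - 1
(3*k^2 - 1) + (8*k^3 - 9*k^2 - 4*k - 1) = 8*k^3 - 6*k^2 - 4*k - 2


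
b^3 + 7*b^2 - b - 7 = (b - 1)*(b + 1)*(b + 7)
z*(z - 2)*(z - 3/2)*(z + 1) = z^4 - 5*z^3/2 - z^2/2 + 3*z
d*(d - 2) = d^2 - 2*d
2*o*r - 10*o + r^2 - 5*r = (2*o + r)*(r - 5)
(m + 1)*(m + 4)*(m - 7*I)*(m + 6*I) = m^4 + 5*m^3 - I*m^3 + 46*m^2 - 5*I*m^2 + 210*m - 4*I*m + 168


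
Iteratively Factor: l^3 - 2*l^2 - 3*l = (l)*(l^2 - 2*l - 3) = l*(l - 3)*(l + 1)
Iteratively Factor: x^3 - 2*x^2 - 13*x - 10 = (x + 1)*(x^2 - 3*x - 10) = (x + 1)*(x + 2)*(x - 5)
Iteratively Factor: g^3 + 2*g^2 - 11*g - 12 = (g + 1)*(g^2 + g - 12) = (g + 1)*(g + 4)*(g - 3)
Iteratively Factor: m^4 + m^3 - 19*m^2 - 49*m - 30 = (m + 2)*(m^3 - m^2 - 17*m - 15) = (m + 1)*(m + 2)*(m^2 - 2*m - 15) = (m - 5)*(m + 1)*(m + 2)*(m + 3)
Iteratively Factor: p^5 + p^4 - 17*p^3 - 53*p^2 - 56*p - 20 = (p + 1)*(p^4 - 17*p^2 - 36*p - 20) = (p - 5)*(p + 1)*(p^3 + 5*p^2 + 8*p + 4) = (p - 5)*(p + 1)^2*(p^2 + 4*p + 4) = (p - 5)*(p + 1)^2*(p + 2)*(p + 2)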